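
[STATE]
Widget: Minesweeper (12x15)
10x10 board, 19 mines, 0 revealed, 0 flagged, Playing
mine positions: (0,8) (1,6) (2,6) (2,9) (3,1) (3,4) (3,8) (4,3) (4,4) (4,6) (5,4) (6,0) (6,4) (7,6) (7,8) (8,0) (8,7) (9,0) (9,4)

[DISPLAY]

■■■■■■■■■■  
■■■■■■■■■■  
■■■■■■■■■■  
■■■■■■■■■■  
■■■■■■■■■■  
■■■■■■■■■■  
■■■■■■■■■■  
■■■■■■■■■■  
■■■■■■■■■■  
■■■■■■■■■■  
            
            
            
            
            


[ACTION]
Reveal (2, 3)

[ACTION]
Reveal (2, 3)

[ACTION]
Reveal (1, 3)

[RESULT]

     1■■■■  
     2■■■■  
111113■■■■  
■■■■■■■■■■  
■■■■■■■■■■  
■■■■■■■■■■  
■■■■■■■■■■  
■■■■■■■■■■  
■■■■■■■■■■  
■■■■■■■■■■  
            
            
            
            
            


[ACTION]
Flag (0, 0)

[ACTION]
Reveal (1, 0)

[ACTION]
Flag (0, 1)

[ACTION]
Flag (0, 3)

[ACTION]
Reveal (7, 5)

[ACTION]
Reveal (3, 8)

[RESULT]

     1■■✹■  
     2✹■■■  
111113✹■■✹  
■✹■■✹■■■✹■  
■■■✹✹■✹■■■  
■■■■✹■■■■■  
✹■■■✹■■■■■  
■■■■■2✹■✹■  
✹■■■■■■✹■■  
✹■■■✹■■■■■  
            
            
            
            
            


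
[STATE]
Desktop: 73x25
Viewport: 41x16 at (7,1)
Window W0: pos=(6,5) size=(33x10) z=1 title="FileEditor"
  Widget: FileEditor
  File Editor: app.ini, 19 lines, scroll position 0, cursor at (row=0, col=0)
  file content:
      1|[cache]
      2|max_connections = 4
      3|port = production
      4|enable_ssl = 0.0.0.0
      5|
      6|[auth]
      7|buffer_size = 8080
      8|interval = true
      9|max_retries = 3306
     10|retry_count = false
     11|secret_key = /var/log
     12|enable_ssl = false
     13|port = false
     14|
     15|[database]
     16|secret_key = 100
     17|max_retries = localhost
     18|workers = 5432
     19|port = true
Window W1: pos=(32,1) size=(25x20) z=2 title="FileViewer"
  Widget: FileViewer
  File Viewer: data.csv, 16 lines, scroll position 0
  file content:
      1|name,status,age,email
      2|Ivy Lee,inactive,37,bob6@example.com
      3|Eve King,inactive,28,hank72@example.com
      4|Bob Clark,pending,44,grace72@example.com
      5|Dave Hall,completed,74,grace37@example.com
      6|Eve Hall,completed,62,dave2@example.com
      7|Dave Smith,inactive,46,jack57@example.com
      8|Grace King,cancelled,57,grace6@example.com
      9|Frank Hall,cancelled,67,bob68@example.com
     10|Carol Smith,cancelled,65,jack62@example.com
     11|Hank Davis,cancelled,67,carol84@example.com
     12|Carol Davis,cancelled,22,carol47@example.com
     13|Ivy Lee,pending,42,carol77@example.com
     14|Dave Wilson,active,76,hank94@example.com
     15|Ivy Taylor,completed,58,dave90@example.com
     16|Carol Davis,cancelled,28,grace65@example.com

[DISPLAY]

                         ┏━━━━━━━━━━━━━━━
                         ┃ FileViewer    
                         ┠───────────────
                         ┃name,status,age
━━━━━━━━━━━━━━━━━━━━━━━━━┃Ivy Lee,inactiv
 FileEditor              ┃Eve King,inacti
─────────────────────────┃Bob Clark,pendi
█cache]                  ┃Dave Hall,compl
max_connections = 4      ┃Eve Hall,comple
port = production        ┃Dave Smith,inac
enable_ssl = 0.0.0.0     ┃Grace King,canc
                         ┃Frank Hall,canc
[auth]                   ┃Carol Smith,can
━━━━━━━━━━━━━━━━━━━━━━━━━┃Hank Davis,canc
                         ┃Carol Davis,can
                         ┃Ivy Lee,pending


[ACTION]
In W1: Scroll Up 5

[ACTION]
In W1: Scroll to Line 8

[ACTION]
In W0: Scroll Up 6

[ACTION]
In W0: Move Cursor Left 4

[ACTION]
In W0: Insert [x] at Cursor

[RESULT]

                         ┏━━━━━━━━━━━━━━━
                         ┃ FileViewer    
                         ┠───────────────
                         ┃name,status,age
━━━━━━━━━━━━━━━━━━━━━━━━━┃Ivy Lee,inactiv
 FileEditor              ┃Eve King,inacti
─────────────────────────┃Bob Clark,pendi
x█cache]                 ┃Dave Hall,compl
max_connections = 4      ┃Eve Hall,comple
port = production        ┃Dave Smith,inac
enable_ssl = 0.0.0.0     ┃Grace King,canc
                         ┃Frank Hall,canc
[auth]                   ┃Carol Smith,can
━━━━━━━━━━━━━━━━━━━━━━━━━┃Hank Davis,canc
                         ┃Carol Davis,can
                         ┃Ivy Lee,pending


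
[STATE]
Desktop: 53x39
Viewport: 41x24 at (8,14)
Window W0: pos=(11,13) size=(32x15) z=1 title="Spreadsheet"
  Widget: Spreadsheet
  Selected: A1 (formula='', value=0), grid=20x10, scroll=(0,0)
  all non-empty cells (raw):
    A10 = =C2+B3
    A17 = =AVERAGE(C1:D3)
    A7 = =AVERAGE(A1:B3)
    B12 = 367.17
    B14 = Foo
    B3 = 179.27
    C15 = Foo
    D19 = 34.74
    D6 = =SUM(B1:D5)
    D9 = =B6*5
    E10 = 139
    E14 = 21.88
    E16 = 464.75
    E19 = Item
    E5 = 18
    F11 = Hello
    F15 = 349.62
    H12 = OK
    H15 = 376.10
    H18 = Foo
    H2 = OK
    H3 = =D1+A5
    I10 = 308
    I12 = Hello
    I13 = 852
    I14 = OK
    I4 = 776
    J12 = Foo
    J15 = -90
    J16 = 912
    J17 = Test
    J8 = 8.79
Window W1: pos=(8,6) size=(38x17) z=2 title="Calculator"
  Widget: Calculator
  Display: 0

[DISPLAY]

┃├───┼───┼───┼───┤                   ┃   
┃│ 1 │ 2 │ 3 │ - │                   ┃   
┃├───┼───┼───┼───┤                   ┃   
┃│ 0 │ . │ = │ + │                   ┃   
┃├───┼───┼───┼───┤                   ┃   
┃│ C │ MC│ MR│ M+│                   ┃   
┃└───┴───┴───┴───┘                   ┃   
┃                                    ┃   
┗━━━━━━━━━━━━━━━━━━━━━━━━━━━━━━━━━━━━┛   
   ┃  5        0       0       0  ┃      
   ┃  6        0       0       0  ┃      
   ┃  7    29.88       0       0  ┃      
   ┃  8        0       0       0  ┃      
   ┗━━━━━━━━━━━━━━━━━━━━━━━━━━━━━━┛      
                                         
                                         
                                         
                                         
                                         
                                         
                                         
                                         
                                         
                                         


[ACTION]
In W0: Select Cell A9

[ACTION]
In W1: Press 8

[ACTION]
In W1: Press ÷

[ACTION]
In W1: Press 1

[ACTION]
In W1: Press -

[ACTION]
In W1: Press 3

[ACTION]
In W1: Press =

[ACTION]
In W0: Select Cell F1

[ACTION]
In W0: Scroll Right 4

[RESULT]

┃├───┼───┼───┼───┤                   ┃   
┃│ 1 │ 2 │ 3 │ - │                   ┃   
┃├───┼───┼───┼───┤                   ┃   
┃│ 0 │ . │ = │ + │                   ┃   
┃├───┼───┼───┼───┤                   ┃   
┃│ C │ MC│ MR│ M+│                   ┃   
┃└───┴───┴───┴───┘                   ┃   
┃                                    ┃   
┗━━━━━━━━━━━━━━━━━━━━━━━━━━━━━━━━━━━━┛   
   ┃  5       18       0       0  ┃      
   ┃  6        0       0       0  ┃      
   ┃  7        0       0       0  ┃      
   ┃  8        0       0       0  ┃      
   ┗━━━━━━━━━━━━━━━━━━━━━━━━━━━━━━┛      
                                         
                                         
                                         
                                         
                                         
                                         
                                         
                                         
                                         
                                         


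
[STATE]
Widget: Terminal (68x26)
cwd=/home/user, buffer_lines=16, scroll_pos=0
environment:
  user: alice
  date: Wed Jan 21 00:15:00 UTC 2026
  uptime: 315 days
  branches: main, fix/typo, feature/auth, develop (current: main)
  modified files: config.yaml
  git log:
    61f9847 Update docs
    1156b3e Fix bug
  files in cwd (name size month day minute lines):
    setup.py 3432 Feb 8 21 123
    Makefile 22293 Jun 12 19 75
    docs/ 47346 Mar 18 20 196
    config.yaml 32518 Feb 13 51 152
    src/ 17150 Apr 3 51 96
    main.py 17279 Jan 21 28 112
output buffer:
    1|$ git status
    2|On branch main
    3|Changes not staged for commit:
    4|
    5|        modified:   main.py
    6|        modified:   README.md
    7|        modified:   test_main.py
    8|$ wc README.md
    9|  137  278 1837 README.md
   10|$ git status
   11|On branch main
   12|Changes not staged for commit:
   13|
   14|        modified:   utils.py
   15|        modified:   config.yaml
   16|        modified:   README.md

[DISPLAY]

$ git status                                                        
On branch main                                                      
Changes not staged for commit:                                      
                                                                    
        modified:   main.py                                         
        modified:   README.md                                       
        modified:   test_main.py                                    
$ wc README.md                                                      
  137  278 1837 README.md                                           
$ git status                                                        
On branch main                                                      
Changes not staged for commit:                                      
                                                                    
        modified:   utils.py                                        
        modified:   config.yaml                                     
        modified:   README.md                                       
$ █                                                                 
                                                                    
                                                                    
                                                                    
                                                                    
                                                                    
                                                                    
                                                                    
                                                                    
                                                                    


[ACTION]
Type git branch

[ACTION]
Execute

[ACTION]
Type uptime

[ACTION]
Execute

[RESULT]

$ git status                                                        
On branch main                                                      
Changes not staged for commit:                                      
                                                                    
        modified:   main.py                                         
        modified:   README.md                                       
        modified:   test_main.py                                    
$ wc README.md                                                      
  137  278 1837 README.md                                           
$ git status                                                        
On branch main                                                      
Changes not staged for commit:                                      
                                                                    
        modified:   utils.py                                        
        modified:   config.yaml                                     
        modified:   README.md                                       
$ git branch                                                        
* main                                                              
  fix/typo                                                          
  feature/auth                                                      
  develop                                                           
$ uptime                                                            
 10:00  up 315 days                                                 
$ █                                                                 
                                                                    
                                                                    


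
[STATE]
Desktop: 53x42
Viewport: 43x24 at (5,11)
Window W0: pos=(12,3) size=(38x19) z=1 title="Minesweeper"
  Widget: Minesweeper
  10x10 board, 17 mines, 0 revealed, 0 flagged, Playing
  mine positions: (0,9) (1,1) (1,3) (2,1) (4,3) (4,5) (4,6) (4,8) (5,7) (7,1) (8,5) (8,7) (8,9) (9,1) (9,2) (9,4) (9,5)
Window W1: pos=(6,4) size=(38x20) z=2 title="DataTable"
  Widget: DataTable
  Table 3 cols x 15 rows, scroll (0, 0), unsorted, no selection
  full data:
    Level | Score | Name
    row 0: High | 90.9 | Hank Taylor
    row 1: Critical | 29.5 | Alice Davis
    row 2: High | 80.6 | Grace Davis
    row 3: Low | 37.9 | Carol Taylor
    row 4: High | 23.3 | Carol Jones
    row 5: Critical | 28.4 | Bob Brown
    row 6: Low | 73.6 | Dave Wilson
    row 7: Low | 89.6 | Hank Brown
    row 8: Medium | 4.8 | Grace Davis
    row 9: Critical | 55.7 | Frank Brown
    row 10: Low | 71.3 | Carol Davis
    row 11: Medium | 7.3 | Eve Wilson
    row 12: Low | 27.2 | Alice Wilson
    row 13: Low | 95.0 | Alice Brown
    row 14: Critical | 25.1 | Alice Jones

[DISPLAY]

 ┃High    │80.6 │Grace Davis          ┃    
 ┃Low     │37.9 │Carol Taylor         ┃    
 ┃High    │23.3 │Carol Jones          ┃    
 ┃Critical│28.4 │Bob Brown            ┃    
 ┃Low     │73.6 │Dave Wilson          ┃    
 ┃Low     │89.6 │Hank Brown           ┃    
 ┃Medium  │4.8  │Grace Davis          ┃    
 ┃Critical│55.7 │Frank Brown          ┃    
 ┃Low     │71.3 │Carol Davis          ┃    
 ┃Medium  │7.3  │Eve Wilson           ┃    
 ┃Low     │27.2 │Alice Wilson         ┃━━━━
 ┃Low     │95.0 │Alice Brown          ┃    
 ┗━━━━━━━━━━━━━━━━━━━━━━━━━━━━━━━━━━━━┛    
                                           
                                           
                                           
                                           
                                           
                                           
                                           
                                           
                                           
                                           
                                           


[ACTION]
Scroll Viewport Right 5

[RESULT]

h    │80.6 │Grace Davis          ┃     ┃   
     │37.9 │Carol Taylor         ┃     ┃   
h    │23.3 │Carol Jones          ┃     ┃   
tical│28.4 │Bob Brown            ┃     ┃   
     │73.6 │Dave Wilson          ┃     ┃   
     │89.6 │Hank Brown           ┃     ┃   
ium  │4.8  │Grace Davis          ┃     ┃   
tical│55.7 │Frank Brown          ┃     ┃   
     │71.3 │Carol Davis          ┃     ┃   
ium  │7.3  │Eve Wilson           ┃     ┃   
     │27.2 │Alice Wilson         ┃━━━━━┛   
     │95.0 │Alice Brown          ┃         
━━━━━━━━━━━━━━━━━━━━━━━━━━━━━━━━━┛         
                                           
                                           
                                           
                                           
                                           
                                           
                                           
                                           
                                           
                                           
                                           


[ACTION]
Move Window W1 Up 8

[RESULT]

     │73.6 │Dave Wilson          ┃     ┃   
     │89.6 │Hank Brown           ┃     ┃   
ium  │4.8  │Grace Davis          ┃     ┃   
tical│55.7 │Frank Brown          ┃     ┃   
     │71.3 │Carol Davis          ┃     ┃   
ium  │7.3  │Eve Wilson           ┃     ┃   
     │27.2 │Alice Wilson         ┃     ┃   
     │95.0 │Alice Brown          ┃     ┃   
━━━━━━━━━━━━━━━━━━━━━━━━━━━━━━━━━┛     ┃   
  ┃                                    ┃   
  ┗━━━━━━━━━━━━━━━━━━━━━━━━━━━━━━━━━━━━┛   
                                           
                                           
                                           
                                           
                                           
                                           
                                           
                                           
                                           
                                           
                                           
                                           
                                           


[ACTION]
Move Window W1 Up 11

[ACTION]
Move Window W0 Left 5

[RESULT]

     │73.6 │Dave Wilson          ┃┃        
     │89.6 │Hank Brown           ┃┃        
ium  │4.8  │Grace Davis          ┃┃        
tical│55.7 │Frank Brown          ┃┃        
     │71.3 │Carol Davis          ┃┃        
ium  │7.3  │Eve Wilson           ┃┃        
     │27.2 │Alice Wilson         ┃┃        
     │95.0 │Alice Brown          ┃┃        
━━━━━━━━━━━━━━━━━━━━━━━━━━━━━━━━━┛┃        
                                  ┃        
━━━━━━━━━━━━━━━━━━━━━━━━━━━━━━━━━━┛        
                                           
                                           
                                           
                                           
                                           
                                           
                                           
                                           
                                           
                                           
                                           
                                           
                                           


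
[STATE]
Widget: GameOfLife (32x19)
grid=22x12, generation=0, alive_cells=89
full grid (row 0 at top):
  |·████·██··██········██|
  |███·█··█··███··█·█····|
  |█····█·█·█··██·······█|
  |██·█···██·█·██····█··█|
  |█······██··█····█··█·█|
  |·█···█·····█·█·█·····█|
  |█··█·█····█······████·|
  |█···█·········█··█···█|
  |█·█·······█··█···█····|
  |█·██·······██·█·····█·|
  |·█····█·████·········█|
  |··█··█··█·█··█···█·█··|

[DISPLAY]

Gen: 0                          
·████·██··██········██          
███·█··█··███··█·█····          
█····█·█·█··██·······█          
██·█···██·█·██····█··█          
█······██··█····█··█·█          
·█···█·····█·█·█·····█          
█··█·█····█······████·          
█···█·········█··█···█          
█·█·······█··█···█····          
█·██·······██·█·····█·          
·█····█·████·········█          
··█··█··█·█··█···█·█··          
                                
                                
                                
                                
                                
                                


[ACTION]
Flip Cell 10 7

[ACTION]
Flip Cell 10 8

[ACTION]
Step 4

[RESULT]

Gen: 4                          
······████············          
···█·█····█··██·······          
···██······█·██·······          
····██·····█··██······          
·█···█··█··█████····██          
····██······█·██·····█          
····██·········█······          
····██····█···········          
·█··██····█··█········          
··█·██·······█········          
···█······███·········          
······················          
                                
                                
                                
                                
                                
                                


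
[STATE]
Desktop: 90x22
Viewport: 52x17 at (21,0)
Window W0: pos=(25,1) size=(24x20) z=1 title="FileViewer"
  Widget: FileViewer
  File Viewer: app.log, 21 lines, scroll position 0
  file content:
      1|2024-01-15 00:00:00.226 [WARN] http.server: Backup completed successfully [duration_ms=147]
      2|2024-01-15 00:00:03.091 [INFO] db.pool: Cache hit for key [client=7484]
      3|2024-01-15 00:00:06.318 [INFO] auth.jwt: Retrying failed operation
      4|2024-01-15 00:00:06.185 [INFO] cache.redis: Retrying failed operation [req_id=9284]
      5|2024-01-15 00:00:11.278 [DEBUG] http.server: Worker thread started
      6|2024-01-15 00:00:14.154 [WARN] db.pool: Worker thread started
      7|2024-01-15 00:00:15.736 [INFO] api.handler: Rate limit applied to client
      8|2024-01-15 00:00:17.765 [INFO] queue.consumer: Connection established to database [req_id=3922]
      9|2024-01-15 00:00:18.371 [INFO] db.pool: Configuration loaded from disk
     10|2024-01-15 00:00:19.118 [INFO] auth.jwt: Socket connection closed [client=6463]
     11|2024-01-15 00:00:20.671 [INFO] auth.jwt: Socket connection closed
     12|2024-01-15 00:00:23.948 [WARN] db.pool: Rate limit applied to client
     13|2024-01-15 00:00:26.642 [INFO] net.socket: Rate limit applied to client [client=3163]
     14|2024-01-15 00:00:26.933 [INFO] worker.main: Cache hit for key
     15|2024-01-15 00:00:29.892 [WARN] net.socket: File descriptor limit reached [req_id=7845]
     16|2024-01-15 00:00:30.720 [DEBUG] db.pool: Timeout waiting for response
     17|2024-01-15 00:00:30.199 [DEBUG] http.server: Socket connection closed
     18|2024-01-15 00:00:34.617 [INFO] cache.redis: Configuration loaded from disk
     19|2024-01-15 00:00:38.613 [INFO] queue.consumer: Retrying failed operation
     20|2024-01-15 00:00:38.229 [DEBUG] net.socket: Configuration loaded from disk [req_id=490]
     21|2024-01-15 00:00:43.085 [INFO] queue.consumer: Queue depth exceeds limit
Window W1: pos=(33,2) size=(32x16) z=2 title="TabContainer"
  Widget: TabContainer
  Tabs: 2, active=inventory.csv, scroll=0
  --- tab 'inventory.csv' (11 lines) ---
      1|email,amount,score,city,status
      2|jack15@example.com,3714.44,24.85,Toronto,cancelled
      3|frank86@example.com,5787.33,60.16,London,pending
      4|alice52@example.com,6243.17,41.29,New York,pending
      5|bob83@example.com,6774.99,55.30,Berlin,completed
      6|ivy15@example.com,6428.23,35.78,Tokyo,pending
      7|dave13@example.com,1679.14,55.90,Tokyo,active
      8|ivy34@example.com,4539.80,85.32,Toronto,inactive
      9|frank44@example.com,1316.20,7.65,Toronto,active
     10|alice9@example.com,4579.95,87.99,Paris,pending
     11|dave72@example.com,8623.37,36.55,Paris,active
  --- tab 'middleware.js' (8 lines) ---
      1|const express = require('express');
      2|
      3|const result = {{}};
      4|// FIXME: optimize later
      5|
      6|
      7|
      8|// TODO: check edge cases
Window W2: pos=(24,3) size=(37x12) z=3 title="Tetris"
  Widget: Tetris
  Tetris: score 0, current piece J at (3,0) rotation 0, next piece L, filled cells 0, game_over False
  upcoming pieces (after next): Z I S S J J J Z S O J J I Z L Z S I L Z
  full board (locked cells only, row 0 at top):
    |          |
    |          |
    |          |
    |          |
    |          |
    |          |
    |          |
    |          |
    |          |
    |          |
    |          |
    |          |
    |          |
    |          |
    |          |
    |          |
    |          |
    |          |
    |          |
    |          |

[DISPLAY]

                                                    
    ┏━━━━━━━━━━━━━━━━━━━━━━┓                        
    ┃ FileVi┏━━━━━━━━━━━━━━━━━━━━━━━━━━━━━━┓        
   ┏━━━━━━━━━━━━━━━━━━━━━━━━━━━━━━━━━━━┓   ┃        
   ┃ Tetris                            ┃───┨        
   ┠───────────────────────────────────┨.js┃        
   ┃          │Next:                   ┃───┃        
   ┃          │  ▒                     ┃tus┃        
   ┃          │▒▒▒                     ┃24.┃        
   ┃          │                        ┃,60┃        
   ┃          │                        ┃,41┃        
   ┃          │                        ┃5.3┃        
   ┃          │Score:                  ┃5.7┃        
   ┃          │0                       ┃55.┃        
   ┗━━━━━━━━━━━━━━━━━━━━━━━━━━━━━━━━━━━┛5.3┃        
    ┃2024-01┃frank44@example.com,1316.20,7.┃        
    ┃2024-01┃alice9@example.com,4579.95,87.┃        


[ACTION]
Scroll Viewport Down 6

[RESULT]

   ┠───────────────────────────────────┨.js┃        
   ┃          │Next:                   ┃───┃        
   ┃          │  ▒                     ┃tus┃        
   ┃          │▒▒▒                     ┃24.┃        
   ┃          │                        ┃,60┃        
   ┃          │                        ┃,41┃        
   ┃          │                        ┃5.3┃        
   ┃          │Score:                  ┃5.7┃        
   ┃          │0                       ┃55.┃        
   ┗━━━━━━━━━━━━━━━━━━━━━━━━━━━━━━━━━━━┛5.3┃        
    ┃2024-01┃frank44@example.com,1316.20,7.┃        
    ┃2024-01┃alice9@example.com,4579.95,87.┃        
    ┃2024-01┗━━━━━━━━━━━━━━━━━━━━━━━━━━━━━━┛        
    ┃2024-01-15 00:00:29.8░┃                        
    ┃2024-01-15 00:00:30.7▼┃                        
    ┗━━━━━━━━━━━━━━━━━━━━━━┛                        
                                                    


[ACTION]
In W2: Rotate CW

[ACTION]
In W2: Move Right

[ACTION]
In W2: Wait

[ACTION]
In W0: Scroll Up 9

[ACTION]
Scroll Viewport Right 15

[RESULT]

────────────────────────┨.js┃                       
Next:                   ┃───┃                       
  ▒                     ┃tus┃                       
▒▒▒                     ┃24.┃                       
                        ┃,60┃                       
                        ┃,41┃                       
                        ┃5.3┃                       
Score:                  ┃5.7┃                       
0                       ┃55.┃                       
━━━━━━━━━━━━━━━━━━━━━━━━┛5.3┃                       
ank44@example.com,1316.20,7.┃                       
ice9@example.com,4579.95,87.┃                       
━━━━━━━━━━━━━━━━━━━━━━━━━━━━┛                       
 00:00:29.8░┃                                       
 00:00:30.7▼┃                                       
━━━━━━━━━━━━┛                                       
                                                    


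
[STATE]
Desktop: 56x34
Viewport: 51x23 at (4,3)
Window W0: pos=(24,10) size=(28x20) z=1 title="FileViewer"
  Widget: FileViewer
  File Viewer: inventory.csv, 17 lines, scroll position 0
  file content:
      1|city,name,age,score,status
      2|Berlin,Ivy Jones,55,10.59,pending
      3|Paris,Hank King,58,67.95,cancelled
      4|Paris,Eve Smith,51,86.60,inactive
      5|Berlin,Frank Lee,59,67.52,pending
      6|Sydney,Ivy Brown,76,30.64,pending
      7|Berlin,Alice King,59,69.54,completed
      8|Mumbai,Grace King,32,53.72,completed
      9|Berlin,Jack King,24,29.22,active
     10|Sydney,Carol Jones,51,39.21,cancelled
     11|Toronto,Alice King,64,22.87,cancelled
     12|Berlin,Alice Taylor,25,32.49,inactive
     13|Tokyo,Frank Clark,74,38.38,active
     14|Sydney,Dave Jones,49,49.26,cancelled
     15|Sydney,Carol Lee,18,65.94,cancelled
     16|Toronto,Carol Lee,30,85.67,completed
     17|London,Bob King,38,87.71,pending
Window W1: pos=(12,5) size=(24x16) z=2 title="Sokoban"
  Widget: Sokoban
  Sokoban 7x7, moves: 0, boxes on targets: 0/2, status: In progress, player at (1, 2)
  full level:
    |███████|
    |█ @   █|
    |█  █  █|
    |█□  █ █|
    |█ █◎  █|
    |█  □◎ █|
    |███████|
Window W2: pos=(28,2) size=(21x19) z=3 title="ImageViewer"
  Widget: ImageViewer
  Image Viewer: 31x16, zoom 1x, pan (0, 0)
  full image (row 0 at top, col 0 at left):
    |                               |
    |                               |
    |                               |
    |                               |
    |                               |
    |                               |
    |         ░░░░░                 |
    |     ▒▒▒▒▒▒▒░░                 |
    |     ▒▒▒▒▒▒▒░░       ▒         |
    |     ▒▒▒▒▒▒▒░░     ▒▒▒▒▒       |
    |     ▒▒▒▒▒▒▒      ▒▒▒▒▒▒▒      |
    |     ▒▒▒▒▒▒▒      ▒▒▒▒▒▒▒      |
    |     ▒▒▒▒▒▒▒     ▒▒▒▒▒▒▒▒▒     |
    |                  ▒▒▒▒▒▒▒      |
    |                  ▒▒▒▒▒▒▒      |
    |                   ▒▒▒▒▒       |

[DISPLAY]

                        ┃ ImageViewer       ┃      
                        ┠───────────────────┨      
        ┏━━━━━━━━━━━━━━━┃                   ┃      
        ┃ Sokoban       ┃                   ┃      
        ┠───────────────┃                   ┃      
        ┃███████        ┃                   ┃      
        ┃█ @   █        ┃                   ┃      
        ┃█  █  █        ┃                   ┃━━┓   
        ┃█□  █ █        ┃         ░░░░░     ┃  ┃   
        ┃█ █◎  █        ┃     ▒▒▒▒▒▒▒░░     ┃──┨   
        ┃█  □◎ █        ┃     ▒▒▒▒▒▒▒░░     ┃u▲┃   
        ┃███████        ┃     ▒▒▒▒▒▒▒░░     ┃9█┃   
        ┃Moves: 0  0/2  ┃     ▒▒▒▒▒▒▒      ▒┃,░┃   
        ┃               ┃     ▒▒▒▒▒▒▒      ▒┃,░┃   
        ┃               ┃     ▒▒▒▒▒▒▒     ▒▒┃2░┃   
        ┃               ┃                  ▒┃4░┃   
        ┃               ┃                  ▒┃5░┃   
        ┗━━━━━━━━━━━━━━━┗━━━━━━━━━━━━━━━━━━━┛7░┃   
                    ┃Berlin,Jack King,24,29.22░┃   
                    ┃Sydney,Carol Jones,51,39.░┃   
                    ┃Toronto,Alice King,64,22.░┃   
                    ┃Berlin,Alice Taylor,25,32░┃   
                    ┃Tokyo,Frank Clark,74,38.3░┃   


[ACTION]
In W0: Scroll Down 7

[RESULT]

                        ┃ ImageViewer       ┃      
                        ┠───────────────────┨      
        ┏━━━━━━━━━━━━━━━┃                   ┃      
        ┃ Sokoban       ┃                   ┃      
        ┠───────────────┃                   ┃      
        ┃███████        ┃                   ┃      
        ┃█ @   █        ┃                   ┃      
        ┃█  █  █        ┃                   ┃━━┓   
        ┃█□  █ █        ┃         ░░░░░     ┃  ┃   
        ┃█ █◎  █        ┃     ▒▒▒▒▒▒▒░░     ┃──┨   
        ┃█  □◎ █        ┃     ▒▒▒▒▒▒▒░░     ┃9▲┃   
        ┃███████        ┃     ▒▒▒▒▒▒▒░░     ┃,░┃   
        ┃Moves: 0  0/2  ┃     ▒▒▒▒▒▒▒      ▒┃,░┃   
        ┃               ┃     ▒▒▒▒▒▒▒      ▒┃2░┃   
        ┃               ┃     ▒▒▒▒▒▒▒     ▒▒┃4░┃   
        ┃               ┃                  ▒┃5░┃   
        ┃               ┃                  ▒┃7░┃   
        ┗━━━━━━━━━━━━━━━┗━━━━━━━━━━━━━━━━━━━┛2░┃   
                    ┃Sydney,Carol Jones,51,39.░┃   
                    ┃Toronto,Alice King,64,22.░┃   
                    ┃Berlin,Alice Taylor,25,32░┃   
                    ┃Tokyo,Frank Clark,74,38.3░┃   
                    ┃Sydney,Dave Jones,49,49.2░┃   


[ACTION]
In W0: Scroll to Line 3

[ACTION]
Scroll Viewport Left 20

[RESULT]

                            ┃ ImageViewer       ┃  
                            ┠───────────────────┨  
            ┏━━━━━━━━━━━━━━━┃                   ┃  
            ┃ Sokoban       ┃                   ┃  
            ┠───────────────┃                   ┃  
            ┃███████        ┃                   ┃  
            ┃█ @   █        ┃                   ┃  
            ┃█  █  █        ┃                   ┃━━
            ┃█□  █ █        ┃         ░░░░░     ┃  
            ┃█ █◎  █        ┃     ▒▒▒▒▒▒▒░░     ┃──
            ┃█  □◎ █        ┃     ▒▒▒▒▒▒▒░░     ┃9▲
            ┃███████        ┃     ▒▒▒▒▒▒▒░░     ┃,░
            ┃Moves: 0  0/2  ┃     ▒▒▒▒▒▒▒      ▒┃,░
            ┃               ┃     ▒▒▒▒▒▒▒      ▒┃2░
            ┃               ┃     ▒▒▒▒▒▒▒     ▒▒┃4░
            ┃               ┃                  ▒┃5░
            ┃               ┃                  ▒┃7░
            ┗━━━━━━━━━━━━━━━┗━━━━━━━━━━━━━━━━━━━┛2░
                        ┃Sydney,Carol Jones,51,39.░
                        ┃Toronto,Alice King,64,22.░
                        ┃Berlin,Alice Taylor,25,32░
                        ┃Tokyo,Frank Clark,74,38.3░
                        ┃Sydney,Dave Jones,49,49.2░


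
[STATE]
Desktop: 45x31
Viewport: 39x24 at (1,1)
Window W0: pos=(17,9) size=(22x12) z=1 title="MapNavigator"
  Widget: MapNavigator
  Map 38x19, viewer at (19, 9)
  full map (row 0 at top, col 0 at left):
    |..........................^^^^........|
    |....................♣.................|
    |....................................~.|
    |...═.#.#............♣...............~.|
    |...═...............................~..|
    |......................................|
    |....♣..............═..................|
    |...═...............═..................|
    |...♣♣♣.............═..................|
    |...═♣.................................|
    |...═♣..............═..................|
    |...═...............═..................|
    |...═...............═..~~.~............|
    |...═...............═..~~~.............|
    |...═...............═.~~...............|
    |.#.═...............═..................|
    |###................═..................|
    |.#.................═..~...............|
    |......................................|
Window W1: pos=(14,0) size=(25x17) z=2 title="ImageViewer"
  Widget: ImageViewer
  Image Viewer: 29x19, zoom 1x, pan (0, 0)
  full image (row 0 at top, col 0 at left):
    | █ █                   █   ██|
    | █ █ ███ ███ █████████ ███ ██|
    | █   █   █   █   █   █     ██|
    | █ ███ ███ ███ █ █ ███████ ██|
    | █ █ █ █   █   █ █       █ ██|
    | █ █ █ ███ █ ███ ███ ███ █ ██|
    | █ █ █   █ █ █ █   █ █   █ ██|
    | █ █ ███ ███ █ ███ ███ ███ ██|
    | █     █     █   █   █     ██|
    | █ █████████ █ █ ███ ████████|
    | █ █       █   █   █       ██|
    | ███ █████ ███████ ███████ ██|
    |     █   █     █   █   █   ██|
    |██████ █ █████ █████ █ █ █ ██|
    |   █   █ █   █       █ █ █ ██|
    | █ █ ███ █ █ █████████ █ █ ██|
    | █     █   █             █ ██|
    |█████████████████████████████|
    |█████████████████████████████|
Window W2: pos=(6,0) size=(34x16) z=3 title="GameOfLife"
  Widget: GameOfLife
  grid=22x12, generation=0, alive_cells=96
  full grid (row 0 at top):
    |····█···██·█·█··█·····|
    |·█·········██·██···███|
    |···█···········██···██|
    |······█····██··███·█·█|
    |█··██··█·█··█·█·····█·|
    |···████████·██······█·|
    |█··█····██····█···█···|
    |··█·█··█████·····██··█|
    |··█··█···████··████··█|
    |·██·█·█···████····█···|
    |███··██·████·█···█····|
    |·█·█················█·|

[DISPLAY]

     ┃ GameOfLife                     ┃
     ┠────────────────────────────────┨
     ┃Gen: 0                          ┃
     ┃····█···██·█·█··█·····          ┃
     ┃·█·········██·██···███          ┃
     ┃···█···········██···██          ┃
     ┃······█····██··███·█·█          ┃
     ┃█··██··█·█··█·█·····█·          ┃
     ┃···████████·██······█·          ┃
     ┃█··█····██····█···█···          ┃
     ┃··█·█··█████·····██··█          ┃
     ┃··█··█···████··████··█          ┃
     ┃·██·█·█···████····█···          ┃
     ┃███··██·████·█···█····          ┃
     ┗━━━━━━━━━━━━━━━━━━━━━━━━━━━━━━━━┛
             ┗━━━━━━━━━━━━━━━━━━━━━━━┛ 
                ┃..........═.........┃ 
                ┃..........═.........┃ 
                ┃..........═..~~.~...┃ 
                ┗━━━━━━━━━━━━━━━━━━━━┛ 
                                       
                                       
                                       
                                       


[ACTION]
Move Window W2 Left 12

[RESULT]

 GameOfLife                     ┃    ┃ 
────────────────────────────────┨────┨ 
Gen: 0                          ┃    ┃ 
····█···██·█·█··█·····          ┃███ ┃ 
·█·········██·██···███          ┃  █ ┃ 
···█···········██···██          ┃████┃ 
······█····██··███·█·█          ┃    ┃ 
█··██··█·█··█·█·····█·          ┃█ ██┃ 
···████████·██······█·          ┃█ █ ┃ 
█··█····██····█···█···          ┃███ ┃ 
··█·█··█████·····██··█          ┃  █ ┃ 
··█··█···████··████··█          ┃█ ██┃ 
·██·█·█···████····█···          ┃█   ┃ 
███··██·████·█···█····          ┃████┃ 
━━━━━━━━━━━━━━━━━━━━━━━━━━━━━━━━┛█   ┃ 
             ┗━━━━━━━━━━━━━━━━━━━━━━━┛ 
                ┃..........═.........┃ 
                ┃..........═.........┃ 
                ┃..........═..~~.~...┃ 
                ┗━━━━━━━━━━━━━━━━━━━━┛ 
                                       
                                       
                                       
                                       


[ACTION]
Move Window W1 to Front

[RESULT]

 GameOfLife  ┃ ImageViewer           ┃ 
─────────────┠───────────────────────┨ 
Gen: 0       ┃ █ █                   ┃ 
····█···██·█·┃ █ █ ███ ███ █████████ ┃ 
·█·········██┃ █   █   █   █   █   █ ┃ 
···█·········┃ █ ███ ███ ███ █ █ ████┃ 
······█····██┃ █ █ █ █   █   █ █     ┃ 
█··██··█·█··█┃ █ █ █ ███ █ ███ ███ ██┃ 
···████████·█┃ █ █ █   █ █ █ █   █ █ ┃ 
█··█····██···┃ █ █ ███ ███ █ ███ ███ ┃ 
··█·█··█████·┃ █     █     █   █   █ ┃ 
··█··█···████┃ █ █████████ █ █ ███ ██┃ 
·██·█·█···███┃ █ █       █   █   █   ┃ 
███··██·████·┃ ███ █████ ███████ ████┃ 
━━━━━━━━━━━━━┃     █   █     █   █   ┃ 
             ┗━━━━━━━━━━━━━━━━━━━━━━━┛ 
                ┃..........═.........┃ 
                ┃..........═.........┃ 
                ┃..........═..~~.~...┃ 
                ┗━━━━━━━━━━━━━━━━━━━━┛ 
                                       
                                       
                                       
                                       


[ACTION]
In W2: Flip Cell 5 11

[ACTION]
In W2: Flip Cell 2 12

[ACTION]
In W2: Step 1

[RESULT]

 GameOfLife  ┃ ImageViewer           ┃ 
─────────────┠───────────────────────┨ 
Gen: 1       ┃ █ █                   ┃ 
··········██·┃ █ █ ███ ███ █████████ ┃ 
··········██·┃ █   █   █   █   █   █ ┃ 
·············┃ █ ███ ███ ███ █ █ ████┃ 
···██······██┃ █ █ █ █   █   █ █     ┃ 
···█·····█···┃ █ █ █ ███ █ ███ ███ ██┃ 
··█··██····██┃ █ █ █   █ █ █ █   █ █ ┃ 
··█··········┃ █ █ ███ ███ █ ███ ███ ┃ 
·██·█··█····█┃ █     █     █   █   █ ┃ 
··█·████·····┃ █ █████████ █ █ ███ ██┃ 
█···█·███····┃ █ █       █   █   █   ┃ 
█···████·█···┃ ███ █████ ███████ ████┃ 
━━━━━━━━━━━━━┃     █   █     █   █   ┃ 
             ┗━━━━━━━━━━━━━━━━━━━━━━━┛ 
                ┃..........═.........┃ 
                ┃..........═.........┃ 
                ┃..........═..~~.~...┃ 
                ┗━━━━━━━━━━━━━━━━━━━━┛ 
                                       
                                       
                                       
                                       
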